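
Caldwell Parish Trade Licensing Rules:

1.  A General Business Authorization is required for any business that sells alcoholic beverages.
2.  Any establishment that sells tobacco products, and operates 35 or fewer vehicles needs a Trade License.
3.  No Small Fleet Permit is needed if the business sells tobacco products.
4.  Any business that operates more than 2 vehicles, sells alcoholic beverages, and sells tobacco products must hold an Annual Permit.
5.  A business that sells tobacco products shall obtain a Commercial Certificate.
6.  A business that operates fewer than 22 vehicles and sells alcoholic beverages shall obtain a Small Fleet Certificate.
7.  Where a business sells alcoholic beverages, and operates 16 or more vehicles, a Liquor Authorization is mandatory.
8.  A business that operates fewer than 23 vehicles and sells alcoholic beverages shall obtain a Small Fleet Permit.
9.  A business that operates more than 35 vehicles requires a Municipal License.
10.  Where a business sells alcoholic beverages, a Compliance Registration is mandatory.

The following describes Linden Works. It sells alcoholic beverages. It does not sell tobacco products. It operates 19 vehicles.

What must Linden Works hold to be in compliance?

1. sells alcoholic beverages → General Business Authorization required.
2. does not sell tobacco products; vehicles 19 ≤ 35 → Trade License not required.
3. does not sell tobacco products → Small Fleet Permit exemption does not apply.
4. vehicles 19 > 2; sells alcoholic beverages; does not sell tobacco products → Annual Permit not required.
5. does not sell tobacco products → Commercial Certificate not required.
6. vehicles 19 < 22; sells alcoholic beverages → Small Fleet Certificate required.
7. sells alcoholic beverages; vehicles 19 ≥ 16 → Liquor Authorization required.
8. vehicles 19 < 23; sells alcoholic beverages → Small Fleet Permit required.
9. vehicles 19 ≤ 35 → Municipal License not required.
10. sells alcoholic beverages → Compliance Registration required.

Compliance Registration, General Business Authorization, Liquor Authorization, Small Fleet Certificate, Small Fleet Permit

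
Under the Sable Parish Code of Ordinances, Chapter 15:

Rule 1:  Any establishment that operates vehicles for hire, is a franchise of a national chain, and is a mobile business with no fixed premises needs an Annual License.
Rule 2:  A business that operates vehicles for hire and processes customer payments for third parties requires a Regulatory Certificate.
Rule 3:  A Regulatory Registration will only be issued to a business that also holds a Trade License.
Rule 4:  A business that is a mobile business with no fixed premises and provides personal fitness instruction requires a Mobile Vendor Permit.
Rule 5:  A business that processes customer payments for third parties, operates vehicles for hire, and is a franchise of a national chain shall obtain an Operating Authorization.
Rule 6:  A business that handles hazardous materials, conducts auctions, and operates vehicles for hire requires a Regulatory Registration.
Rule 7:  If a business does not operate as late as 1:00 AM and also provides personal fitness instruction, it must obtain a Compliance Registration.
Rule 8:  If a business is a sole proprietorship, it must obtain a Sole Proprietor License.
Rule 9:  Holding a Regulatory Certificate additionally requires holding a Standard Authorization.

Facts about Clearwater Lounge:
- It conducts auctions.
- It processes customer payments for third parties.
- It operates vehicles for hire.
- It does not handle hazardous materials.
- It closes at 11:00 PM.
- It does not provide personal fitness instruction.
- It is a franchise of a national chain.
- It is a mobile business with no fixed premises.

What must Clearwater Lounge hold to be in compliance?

Annual License, Operating Authorization, Regulatory Certificate, Standard Authorization

Rule 1: operates vehicles for hire; is a franchise of a national chain; is a mobile business with no fixed premises → Annual License required.
Rule 2: operates vehicles for hire; processes customer payments for third parties → Regulatory Certificate required.
Rule 3: Regulatory Registration is not required → no effect.
Rule 4: is a mobile business with no fixed premises; does not provide personal fitness instruction → Mobile Vendor Permit not required.
Rule 5: processes customer payments for third parties; operates vehicles for hire; is a franchise of a national chain → Operating Authorization required.
Rule 6: does not handle hazardous materials; conducts auctions; operates vehicles for hire → Regulatory Registration not required.
Rule 7: closes 11:00 PM, at/before 1:00 AM; does not provide personal fitness instruction → Compliance Registration not required.
Rule 8: is a franchise of a national chain (not: is a sole proprietorship) → Sole Proprietor License not required.
Rule 9: Regulatory Certificate is required → Standard Authorization also required.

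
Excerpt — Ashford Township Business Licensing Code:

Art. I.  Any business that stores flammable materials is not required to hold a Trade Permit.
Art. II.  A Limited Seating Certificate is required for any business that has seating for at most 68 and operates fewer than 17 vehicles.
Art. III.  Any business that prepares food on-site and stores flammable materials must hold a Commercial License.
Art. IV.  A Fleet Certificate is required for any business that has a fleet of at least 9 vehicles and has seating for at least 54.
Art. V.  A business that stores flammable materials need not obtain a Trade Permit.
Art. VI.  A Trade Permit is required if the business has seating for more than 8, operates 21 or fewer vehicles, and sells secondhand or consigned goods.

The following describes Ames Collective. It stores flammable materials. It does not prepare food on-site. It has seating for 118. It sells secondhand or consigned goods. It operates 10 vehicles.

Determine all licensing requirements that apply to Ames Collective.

Art. I. stores flammable materials → exempt from Trade Permit.
Art. II. seating 118 > 68; vehicles 10 < 17 → Limited Seating Certificate not required.
Art. III. does not prepare food on-site; stores flammable materials → Commercial License not required.
Art. IV. vehicles 10 ≥ 9; seating 118 ≥ 54 → Fleet Certificate required.
Art. V. stores flammable materials → exempt from Trade Permit.
Art. VI. seating 118 > 8; vehicles 10 ≤ 21; sells secondhand or consigned goods → Trade Permit required.

Fleet Certificate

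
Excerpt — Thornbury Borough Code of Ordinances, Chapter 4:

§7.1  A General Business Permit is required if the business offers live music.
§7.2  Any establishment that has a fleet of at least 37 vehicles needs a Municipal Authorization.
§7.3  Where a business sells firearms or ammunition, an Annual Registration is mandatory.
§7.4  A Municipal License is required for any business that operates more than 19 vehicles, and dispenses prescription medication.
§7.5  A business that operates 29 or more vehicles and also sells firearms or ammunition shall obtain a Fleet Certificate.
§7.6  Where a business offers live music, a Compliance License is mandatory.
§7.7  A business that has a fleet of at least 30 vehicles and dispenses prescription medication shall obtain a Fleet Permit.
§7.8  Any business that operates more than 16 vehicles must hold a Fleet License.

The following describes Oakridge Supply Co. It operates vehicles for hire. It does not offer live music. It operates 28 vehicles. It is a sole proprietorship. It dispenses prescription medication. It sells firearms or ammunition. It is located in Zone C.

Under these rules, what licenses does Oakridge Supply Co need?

Annual Registration, Fleet License, Municipal License

§7.1 does not offer live music → General Business Permit not required.
§7.2 vehicles 28 < 37 → Municipal Authorization not required.
§7.3 sells firearms or ammunition → Annual Registration required.
§7.4 vehicles 28 > 19; dispenses prescription medication → Municipal License required.
§7.5 vehicles 28 < 29; sells firearms or ammunition → Fleet Certificate not required.
§7.6 does not offer live music → Compliance License not required.
§7.7 vehicles 28 < 30; dispenses prescription medication → Fleet Permit not required.
§7.8 vehicles 28 > 16 → Fleet License required.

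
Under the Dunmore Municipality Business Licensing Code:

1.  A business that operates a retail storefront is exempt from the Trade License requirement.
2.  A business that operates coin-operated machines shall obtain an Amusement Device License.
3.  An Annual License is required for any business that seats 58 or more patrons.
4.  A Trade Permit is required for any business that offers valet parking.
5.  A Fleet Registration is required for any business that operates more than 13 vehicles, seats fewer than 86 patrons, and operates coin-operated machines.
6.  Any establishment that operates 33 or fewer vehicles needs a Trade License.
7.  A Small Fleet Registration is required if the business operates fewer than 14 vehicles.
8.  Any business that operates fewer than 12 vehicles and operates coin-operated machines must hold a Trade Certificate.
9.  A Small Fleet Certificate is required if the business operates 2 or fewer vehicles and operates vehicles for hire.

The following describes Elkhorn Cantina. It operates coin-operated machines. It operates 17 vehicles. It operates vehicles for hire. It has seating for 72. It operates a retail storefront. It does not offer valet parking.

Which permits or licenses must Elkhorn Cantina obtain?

1. operates a retail storefront → exempt from Trade License.
2. operates coin-operated machines → Amusement Device License required.
3. seating 72 ≥ 58 → Annual License required.
4. does not offer valet parking → Trade Permit not required.
5. vehicles 17 > 13; seating 72 < 86; operates coin-operated machines → Fleet Registration required.
6. vehicles 17 ≤ 33 → Trade License required.
7. vehicles 17 ≥ 14 → Small Fleet Registration not required.
8. vehicles 17 ≥ 12; operates coin-operated machines → Trade Certificate not required.
9. vehicles 17 > 2; operates vehicles for hire → Small Fleet Certificate not required.

Amusement Device License, Annual License, Fleet Registration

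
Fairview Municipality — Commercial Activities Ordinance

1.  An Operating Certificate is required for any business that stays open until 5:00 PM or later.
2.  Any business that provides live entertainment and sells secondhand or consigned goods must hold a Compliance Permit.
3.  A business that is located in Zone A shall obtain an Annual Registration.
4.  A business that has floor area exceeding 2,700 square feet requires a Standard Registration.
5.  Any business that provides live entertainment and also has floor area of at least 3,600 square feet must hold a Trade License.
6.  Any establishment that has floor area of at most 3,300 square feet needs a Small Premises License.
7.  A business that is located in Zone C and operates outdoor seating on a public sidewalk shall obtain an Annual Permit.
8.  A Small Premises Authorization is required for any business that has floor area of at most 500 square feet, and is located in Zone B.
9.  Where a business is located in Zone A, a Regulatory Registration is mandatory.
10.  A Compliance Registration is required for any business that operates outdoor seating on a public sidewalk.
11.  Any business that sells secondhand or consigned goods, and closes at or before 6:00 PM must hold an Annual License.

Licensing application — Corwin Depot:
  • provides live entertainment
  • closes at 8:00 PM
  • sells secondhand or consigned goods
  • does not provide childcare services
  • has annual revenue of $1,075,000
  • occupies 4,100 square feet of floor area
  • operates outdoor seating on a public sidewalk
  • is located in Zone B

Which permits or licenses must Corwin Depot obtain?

Compliance Permit, Compliance Registration, Operating Certificate, Standard Registration, Trade License

1. closes 8:00 PM, after 5:00 PM → Operating Certificate required.
2. provides live entertainment; sells secondhand or consigned goods → Compliance Permit required.
3. is located in Zone B (not: is located in Zone A) → Annual Registration not required.
4. floor area 4,100 square feet > 2,700 square feet → Standard Registration required.
5. provides live entertainment; floor area 4,100 square feet ≥ 3,600 square feet → Trade License required.
6. floor area 4,100 square feet > 3,300 square feet → Small Premises License not required.
7. is located in Zone B (not: is located in Zone C); operates outdoor seating on a public sidewalk → Annual Permit not required.
8. floor area 4,100 square feet > 500 square feet; is located in Zone B → Small Premises Authorization not required.
9. is located in Zone B (not: is located in Zone A) → Regulatory Registration not required.
10. operates outdoor seating on a public sidewalk → Compliance Registration required.
11. sells secondhand or consigned goods; closes 8:00 PM, after 6:00 PM → Annual License not required.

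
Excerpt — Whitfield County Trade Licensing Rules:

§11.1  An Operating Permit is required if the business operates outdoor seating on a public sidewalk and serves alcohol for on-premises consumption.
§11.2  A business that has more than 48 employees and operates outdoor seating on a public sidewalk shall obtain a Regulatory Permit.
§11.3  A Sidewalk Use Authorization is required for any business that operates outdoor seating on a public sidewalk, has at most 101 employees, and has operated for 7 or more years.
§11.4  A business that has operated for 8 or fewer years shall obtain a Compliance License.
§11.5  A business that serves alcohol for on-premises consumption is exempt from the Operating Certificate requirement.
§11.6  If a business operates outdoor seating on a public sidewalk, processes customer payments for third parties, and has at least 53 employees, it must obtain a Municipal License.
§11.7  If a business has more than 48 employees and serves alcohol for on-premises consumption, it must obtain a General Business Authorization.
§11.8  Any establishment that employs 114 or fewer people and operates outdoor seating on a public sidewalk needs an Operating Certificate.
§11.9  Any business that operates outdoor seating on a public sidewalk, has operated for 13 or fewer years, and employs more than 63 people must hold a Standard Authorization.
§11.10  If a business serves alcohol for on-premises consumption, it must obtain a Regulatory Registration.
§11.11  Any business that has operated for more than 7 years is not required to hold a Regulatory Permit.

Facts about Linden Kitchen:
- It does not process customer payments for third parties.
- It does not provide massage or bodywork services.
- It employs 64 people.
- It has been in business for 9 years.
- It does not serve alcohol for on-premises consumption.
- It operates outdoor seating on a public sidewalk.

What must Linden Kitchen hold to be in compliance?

Operating Certificate, Sidewalk Use Authorization, Standard Authorization

§11.1 operates outdoor seating on a public sidewalk; does not serve alcohol for on-premises consumption → Operating Permit not required.
§11.2 employees 64 > 48; operates outdoor seating on a public sidewalk → Regulatory Permit required.
§11.3 operates outdoor seating on a public sidewalk; employees 64 ≤ 101; years in business 9 ≥ 7 → Sidewalk Use Authorization required.
§11.4 years in business 9 > 8 → Compliance License not required.
§11.5 does not serve alcohol for on-premises consumption → Operating Certificate exemption does not apply.
§11.6 operates outdoor seating on a public sidewalk; does not process customer payments for third parties; employees 64 ≥ 53 → Municipal License not required.
§11.7 employees 64 > 48; does not serve alcohol for on-premises consumption → General Business Authorization not required.
§11.8 employees 64 ≤ 114; operates outdoor seating on a public sidewalk → Operating Certificate required.
§11.9 operates outdoor seating on a public sidewalk; years in business 9 ≤ 13; employees 64 > 63 → Standard Authorization required.
§11.10 does not serve alcohol for on-premises consumption → Regulatory Registration not required.
§11.11 years in business 9 > 7 → exempt from Regulatory Permit.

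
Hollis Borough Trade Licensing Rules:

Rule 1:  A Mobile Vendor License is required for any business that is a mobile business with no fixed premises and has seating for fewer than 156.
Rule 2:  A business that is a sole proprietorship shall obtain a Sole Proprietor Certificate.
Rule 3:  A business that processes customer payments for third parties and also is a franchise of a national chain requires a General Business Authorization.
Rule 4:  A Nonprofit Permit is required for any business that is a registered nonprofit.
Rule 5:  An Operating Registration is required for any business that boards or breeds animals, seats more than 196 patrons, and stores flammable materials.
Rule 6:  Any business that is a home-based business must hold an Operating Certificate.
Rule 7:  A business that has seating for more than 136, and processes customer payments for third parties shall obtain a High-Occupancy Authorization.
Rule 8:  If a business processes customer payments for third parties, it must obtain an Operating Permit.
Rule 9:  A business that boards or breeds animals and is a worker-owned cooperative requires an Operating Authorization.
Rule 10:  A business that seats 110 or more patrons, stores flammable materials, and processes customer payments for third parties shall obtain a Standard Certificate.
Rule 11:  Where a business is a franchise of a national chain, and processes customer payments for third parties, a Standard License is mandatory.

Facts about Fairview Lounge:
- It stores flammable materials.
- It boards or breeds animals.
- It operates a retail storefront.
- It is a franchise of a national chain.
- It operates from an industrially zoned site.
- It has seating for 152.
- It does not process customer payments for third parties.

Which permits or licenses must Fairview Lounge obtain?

Rule 1: operates from an industrially zoned site (not: is a mobile business with no fixed premises); seating 152 < 156 → Mobile Vendor License not required.
Rule 2: is a franchise of a national chain (not: is a sole proprietorship) → Sole Proprietor Certificate not required.
Rule 3: does not process customer payments for third parties; is a franchise of a national chain → General Business Authorization not required.
Rule 4: is a franchise of a national chain (not: is a registered nonprofit) → Nonprofit Permit not required.
Rule 5: boards or breeds animals; seating 152 ≤ 196; stores flammable materials → Operating Registration not required.
Rule 6: operates from an industrially zoned site (not: is a home-based business) → Operating Certificate not required.
Rule 7: seating 152 > 136; does not process customer payments for third parties → High-Occupancy Authorization not required.
Rule 8: does not process customer payments for third parties → Operating Permit not required.
Rule 9: boards or breeds animals; is a franchise of a national chain (not: is a worker-owned cooperative) → Operating Authorization not required.
Rule 10: seating 152 ≥ 110; stores flammable materials; does not process customer payments for third parties → Standard Certificate not required.
Rule 11: is a franchise of a national chain; does not process customer payments for third parties → Standard License not required.

None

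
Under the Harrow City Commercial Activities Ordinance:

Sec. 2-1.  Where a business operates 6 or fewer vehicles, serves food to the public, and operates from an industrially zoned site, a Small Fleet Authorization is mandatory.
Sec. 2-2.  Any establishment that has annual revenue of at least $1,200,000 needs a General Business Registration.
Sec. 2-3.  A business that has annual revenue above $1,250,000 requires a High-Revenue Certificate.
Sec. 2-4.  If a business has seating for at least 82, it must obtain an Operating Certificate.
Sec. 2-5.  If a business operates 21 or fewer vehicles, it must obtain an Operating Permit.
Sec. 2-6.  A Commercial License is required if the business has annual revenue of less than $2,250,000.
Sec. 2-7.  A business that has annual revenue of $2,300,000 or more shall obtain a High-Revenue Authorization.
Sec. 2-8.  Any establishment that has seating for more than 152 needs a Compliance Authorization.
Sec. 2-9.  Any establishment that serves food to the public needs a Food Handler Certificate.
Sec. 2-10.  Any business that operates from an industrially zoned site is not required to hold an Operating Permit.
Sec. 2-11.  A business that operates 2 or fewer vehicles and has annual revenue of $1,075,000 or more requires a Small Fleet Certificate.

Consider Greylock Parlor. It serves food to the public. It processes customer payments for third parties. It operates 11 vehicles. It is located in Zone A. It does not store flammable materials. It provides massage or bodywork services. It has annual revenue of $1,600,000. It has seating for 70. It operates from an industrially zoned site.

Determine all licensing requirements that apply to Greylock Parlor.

Commercial License, Food Handler Certificate, General Business Registration, High-Revenue Certificate

Sec. 2-1. vehicles 11 > 6; serves food to the public; operates from an industrially zoned site → Small Fleet Authorization not required.
Sec. 2-2. revenue $1,600,000 ≥ $1,200,000 → General Business Registration required.
Sec. 2-3. revenue $1,600,000 > $1,250,000 → High-Revenue Certificate required.
Sec. 2-4. seating 70 < 82 → Operating Certificate not required.
Sec. 2-5. vehicles 11 ≤ 21 → Operating Permit required.
Sec. 2-6. revenue $1,600,000 < $2,250,000 → Commercial License required.
Sec. 2-7. revenue $1,600,000 < $2,300,000 → High-Revenue Authorization not required.
Sec. 2-8. seating 70 ≤ 152 → Compliance Authorization not required.
Sec. 2-9. serves food to the public → Food Handler Certificate required.
Sec. 2-10. operates from an industrially zoned site → exempt from Operating Permit.
Sec. 2-11. vehicles 11 > 2; revenue $1,600,000 ≥ $1,075,000 → Small Fleet Certificate not required.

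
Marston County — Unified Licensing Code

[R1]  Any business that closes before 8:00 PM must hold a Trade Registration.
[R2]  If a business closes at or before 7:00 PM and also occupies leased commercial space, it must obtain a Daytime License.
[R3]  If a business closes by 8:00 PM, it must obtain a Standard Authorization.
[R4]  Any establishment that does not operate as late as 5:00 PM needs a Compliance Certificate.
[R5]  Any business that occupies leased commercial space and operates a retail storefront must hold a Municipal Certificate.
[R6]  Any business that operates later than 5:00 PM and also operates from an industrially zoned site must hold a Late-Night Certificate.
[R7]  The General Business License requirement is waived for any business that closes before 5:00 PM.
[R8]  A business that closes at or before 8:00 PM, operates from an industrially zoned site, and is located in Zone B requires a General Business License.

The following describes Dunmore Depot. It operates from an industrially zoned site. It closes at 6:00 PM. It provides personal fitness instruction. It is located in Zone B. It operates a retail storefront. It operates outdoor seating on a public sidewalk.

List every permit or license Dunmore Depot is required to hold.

General Business License, Late-Night Certificate, Standard Authorization, Trade Registration

[R1] closes 6:00 PM, at/before 8:00 PM → Trade Registration required.
[R2] closes 6:00 PM, at/before 7:00 PM; operates from an industrially zoned site (not: occupies leased commercial space) → Daytime License not required.
[R3] closes 6:00 PM, at/before 8:00 PM → Standard Authorization required.
[R4] closes 6:00 PM, after 5:00 PM → Compliance Certificate not required.
[R5] operates from an industrially zoned site (not: occupies leased commercial space); operates a retail storefront → Municipal Certificate not required.
[R6] closes 6:00 PM, after 5:00 PM; operates from an industrially zoned site → Late-Night Certificate required.
[R7] closes 6:00 PM, after 5:00 PM → General Business License exemption does not apply.
[R8] closes 6:00 PM, at/before 8:00 PM; operates from an industrially zoned site; is located in Zone B → General Business License required.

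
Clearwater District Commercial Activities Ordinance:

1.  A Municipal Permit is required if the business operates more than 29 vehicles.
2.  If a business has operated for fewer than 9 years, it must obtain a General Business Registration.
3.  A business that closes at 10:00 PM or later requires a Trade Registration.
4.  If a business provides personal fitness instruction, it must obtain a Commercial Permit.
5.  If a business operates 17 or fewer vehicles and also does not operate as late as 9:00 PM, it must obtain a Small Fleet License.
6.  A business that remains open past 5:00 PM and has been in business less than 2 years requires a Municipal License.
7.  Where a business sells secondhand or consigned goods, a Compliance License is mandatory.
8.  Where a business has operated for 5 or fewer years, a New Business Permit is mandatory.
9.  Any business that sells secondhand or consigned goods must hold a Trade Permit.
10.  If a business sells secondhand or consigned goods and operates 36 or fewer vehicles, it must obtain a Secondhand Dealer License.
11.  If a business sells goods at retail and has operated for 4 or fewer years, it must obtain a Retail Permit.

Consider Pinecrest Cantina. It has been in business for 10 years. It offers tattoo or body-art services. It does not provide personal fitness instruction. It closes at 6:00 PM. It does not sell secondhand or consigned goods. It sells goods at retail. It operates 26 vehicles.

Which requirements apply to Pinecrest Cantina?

1. vehicles 26 ≤ 29 → Municipal Permit not required.
2. years in business 10 ≥ 9 → General Business Registration not required.
3. closes 6:00 PM, at/before 10:00 PM → Trade Registration not required.
4. does not provide personal fitness instruction → Commercial Permit not required.
5. vehicles 26 > 17; closes 6:00 PM, at/before 9:00 PM → Small Fleet License not required.
6. closes 6:00 PM, after 5:00 PM; years in business 10 ≥ 2 → Municipal License not required.
7. does not sell secondhand or consigned goods → Compliance License not required.
8. years in business 10 > 5 → New Business Permit not required.
9. does not sell secondhand or consigned goods → Trade Permit not required.
10. does not sell secondhand or consigned goods; vehicles 26 ≤ 36 → Secondhand Dealer License not required.
11. sells goods at retail; years in business 10 > 4 → Retail Permit not required.

None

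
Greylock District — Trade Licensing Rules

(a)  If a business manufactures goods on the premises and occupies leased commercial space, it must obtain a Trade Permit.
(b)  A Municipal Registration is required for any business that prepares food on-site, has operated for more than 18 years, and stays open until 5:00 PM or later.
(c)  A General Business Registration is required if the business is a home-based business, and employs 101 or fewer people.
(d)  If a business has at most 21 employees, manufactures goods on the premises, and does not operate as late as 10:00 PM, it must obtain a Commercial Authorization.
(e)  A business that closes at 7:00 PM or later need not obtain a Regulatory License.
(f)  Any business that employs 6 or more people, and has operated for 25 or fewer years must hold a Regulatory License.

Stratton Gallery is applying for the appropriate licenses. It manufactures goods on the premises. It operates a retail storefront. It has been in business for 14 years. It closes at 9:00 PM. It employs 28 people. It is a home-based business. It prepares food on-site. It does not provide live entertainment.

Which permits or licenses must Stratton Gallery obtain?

(a) manufactures goods on the premises; is a home-based business (not: occupies leased commercial space) → Trade Permit not required.
(b) prepares food on-site; years in business 14 ≤ 18; closes 9:00 PM, after 5:00 PM → Municipal Registration not required.
(c) is a home-based business; employees 28 ≤ 101 → General Business Registration required.
(d) employees 28 > 21; manufactures goods on the premises; closes 9:00 PM, at/before 10:00 PM → Commercial Authorization not required.
(e) closes 9:00 PM, after 7:00 PM → exempt from Regulatory License.
(f) employees 28 ≥ 6; years in business 14 ≤ 25 → Regulatory License required.

General Business Registration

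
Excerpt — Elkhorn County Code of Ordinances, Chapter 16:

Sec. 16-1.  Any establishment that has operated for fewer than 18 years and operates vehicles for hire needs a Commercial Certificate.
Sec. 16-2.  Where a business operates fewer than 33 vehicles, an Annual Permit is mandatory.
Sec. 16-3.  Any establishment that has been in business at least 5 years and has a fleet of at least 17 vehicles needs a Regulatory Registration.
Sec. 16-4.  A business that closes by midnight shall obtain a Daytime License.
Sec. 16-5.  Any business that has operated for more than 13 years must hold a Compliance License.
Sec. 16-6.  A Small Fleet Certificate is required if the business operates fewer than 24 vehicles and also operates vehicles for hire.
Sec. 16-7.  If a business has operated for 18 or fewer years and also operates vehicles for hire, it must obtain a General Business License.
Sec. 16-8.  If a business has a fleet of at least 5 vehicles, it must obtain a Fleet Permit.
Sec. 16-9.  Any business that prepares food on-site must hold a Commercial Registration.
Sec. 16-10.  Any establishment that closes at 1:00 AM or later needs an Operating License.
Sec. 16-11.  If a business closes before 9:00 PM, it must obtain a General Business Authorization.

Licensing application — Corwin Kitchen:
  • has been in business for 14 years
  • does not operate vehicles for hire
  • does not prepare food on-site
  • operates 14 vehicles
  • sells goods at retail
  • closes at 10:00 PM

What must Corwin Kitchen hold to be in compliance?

Sec. 16-1. years in business 14 < 18; does not operate vehicles for hire → Commercial Certificate not required.
Sec. 16-2. vehicles 14 < 33 → Annual Permit required.
Sec. 16-3. years in business 14 ≥ 5; vehicles 14 < 17 → Regulatory Registration not required.
Sec. 16-4. closes 10:00 PM, at/before midnight → Daytime License required.
Sec. 16-5. years in business 14 > 13 → Compliance License required.
Sec. 16-6. vehicles 14 < 24; does not operate vehicles for hire → Small Fleet Certificate not required.
Sec. 16-7. years in business 14 ≤ 18; does not operate vehicles for hire → General Business License not required.
Sec. 16-8. vehicles 14 ≥ 5 → Fleet Permit required.
Sec. 16-9. does not prepare food on-site → Commercial Registration not required.
Sec. 16-10. closes 10:00 PM, at/before 1:00 AM → Operating License not required.
Sec. 16-11. closes 10:00 PM, after 9:00 PM → General Business Authorization not required.

Annual Permit, Compliance License, Daytime License, Fleet Permit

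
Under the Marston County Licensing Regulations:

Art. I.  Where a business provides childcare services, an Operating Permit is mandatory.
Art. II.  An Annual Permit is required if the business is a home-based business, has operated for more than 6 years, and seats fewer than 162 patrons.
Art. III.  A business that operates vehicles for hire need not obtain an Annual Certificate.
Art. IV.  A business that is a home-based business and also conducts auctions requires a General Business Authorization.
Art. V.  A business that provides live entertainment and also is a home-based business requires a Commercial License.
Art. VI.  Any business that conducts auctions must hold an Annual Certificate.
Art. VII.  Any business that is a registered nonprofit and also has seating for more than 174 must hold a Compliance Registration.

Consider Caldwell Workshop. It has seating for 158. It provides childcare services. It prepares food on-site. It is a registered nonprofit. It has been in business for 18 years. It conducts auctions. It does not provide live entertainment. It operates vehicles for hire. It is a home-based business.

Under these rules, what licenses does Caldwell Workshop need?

Annual Permit, General Business Authorization, Operating Permit

Art. I. provides childcare services → Operating Permit required.
Art. II. is a home-based business; years in business 18 > 6; seating 158 < 162 → Annual Permit required.
Art. III. operates vehicles for hire → exempt from Annual Certificate.
Art. IV. is a home-based business; conducts auctions → General Business Authorization required.
Art. V. does not provide live entertainment; is a home-based business → Commercial License not required.
Art. VI. conducts auctions → Annual Certificate required.
Art. VII. is a registered nonprofit; seating 158 ≤ 174 → Compliance Registration not required.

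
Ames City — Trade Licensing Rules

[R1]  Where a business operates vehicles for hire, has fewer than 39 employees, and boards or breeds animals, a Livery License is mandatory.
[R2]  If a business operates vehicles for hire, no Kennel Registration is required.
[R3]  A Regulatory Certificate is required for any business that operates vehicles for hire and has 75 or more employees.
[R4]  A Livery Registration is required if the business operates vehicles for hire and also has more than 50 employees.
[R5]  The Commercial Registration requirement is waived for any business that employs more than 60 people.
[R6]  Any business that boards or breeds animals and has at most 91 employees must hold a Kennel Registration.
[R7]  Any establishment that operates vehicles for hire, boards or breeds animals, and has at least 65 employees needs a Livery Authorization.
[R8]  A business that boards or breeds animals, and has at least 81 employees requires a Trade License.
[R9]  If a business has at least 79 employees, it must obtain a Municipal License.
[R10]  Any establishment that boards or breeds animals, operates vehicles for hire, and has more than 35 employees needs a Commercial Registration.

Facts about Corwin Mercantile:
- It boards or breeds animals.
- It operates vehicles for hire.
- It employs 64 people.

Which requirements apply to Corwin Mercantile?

[R1] operates vehicles for hire; employees 64 ≥ 39; boards or breeds animals → Livery License not required.
[R2] operates vehicles for hire → exempt from Kennel Registration.
[R3] operates vehicles for hire; employees 64 < 75 → Regulatory Certificate not required.
[R4] operates vehicles for hire; employees 64 > 50 → Livery Registration required.
[R5] employees 64 > 60 → exempt from Commercial Registration.
[R6] boards or breeds animals; employees 64 ≤ 91 → Kennel Registration required.
[R7] operates vehicles for hire; boards or breeds animals; employees 64 < 65 → Livery Authorization not required.
[R8] boards or breeds animals; employees 64 < 81 → Trade License not required.
[R9] employees 64 < 79 → Municipal License not required.
[R10] boards or breeds animals; operates vehicles for hire; employees 64 > 35 → Commercial Registration required.

Livery Registration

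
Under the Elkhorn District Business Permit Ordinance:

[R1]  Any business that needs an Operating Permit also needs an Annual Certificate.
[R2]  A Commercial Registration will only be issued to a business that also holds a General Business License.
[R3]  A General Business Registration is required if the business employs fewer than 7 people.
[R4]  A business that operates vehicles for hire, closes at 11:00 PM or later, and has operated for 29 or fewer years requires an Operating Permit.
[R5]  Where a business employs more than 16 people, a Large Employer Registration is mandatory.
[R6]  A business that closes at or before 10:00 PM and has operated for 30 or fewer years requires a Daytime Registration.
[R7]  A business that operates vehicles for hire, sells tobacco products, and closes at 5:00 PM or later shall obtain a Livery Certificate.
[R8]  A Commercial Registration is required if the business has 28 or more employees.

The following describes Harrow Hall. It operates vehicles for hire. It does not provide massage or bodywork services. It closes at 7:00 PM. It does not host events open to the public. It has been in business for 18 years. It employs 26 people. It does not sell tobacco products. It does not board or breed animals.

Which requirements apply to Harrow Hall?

[R1] Operating Permit is not required → no effect.
[R2] Commercial Registration is not required → no effect.
[R3] employees 26 ≥ 7 → General Business Registration not required.
[R4] operates vehicles for hire; closes 7:00 PM, at/before 11:00 PM; years in business 18 ≤ 29 → Operating Permit not required.
[R5] employees 26 > 16 → Large Employer Registration required.
[R6] closes 7:00 PM, at/before 10:00 PM; years in business 18 ≤ 30 → Daytime Registration required.
[R7] operates vehicles for hire; does not sell tobacco products; closes 7:00 PM, after 5:00 PM → Livery Certificate not required.
[R8] employees 26 < 28 → Commercial Registration not required.

Daytime Registration, Large Employer Registration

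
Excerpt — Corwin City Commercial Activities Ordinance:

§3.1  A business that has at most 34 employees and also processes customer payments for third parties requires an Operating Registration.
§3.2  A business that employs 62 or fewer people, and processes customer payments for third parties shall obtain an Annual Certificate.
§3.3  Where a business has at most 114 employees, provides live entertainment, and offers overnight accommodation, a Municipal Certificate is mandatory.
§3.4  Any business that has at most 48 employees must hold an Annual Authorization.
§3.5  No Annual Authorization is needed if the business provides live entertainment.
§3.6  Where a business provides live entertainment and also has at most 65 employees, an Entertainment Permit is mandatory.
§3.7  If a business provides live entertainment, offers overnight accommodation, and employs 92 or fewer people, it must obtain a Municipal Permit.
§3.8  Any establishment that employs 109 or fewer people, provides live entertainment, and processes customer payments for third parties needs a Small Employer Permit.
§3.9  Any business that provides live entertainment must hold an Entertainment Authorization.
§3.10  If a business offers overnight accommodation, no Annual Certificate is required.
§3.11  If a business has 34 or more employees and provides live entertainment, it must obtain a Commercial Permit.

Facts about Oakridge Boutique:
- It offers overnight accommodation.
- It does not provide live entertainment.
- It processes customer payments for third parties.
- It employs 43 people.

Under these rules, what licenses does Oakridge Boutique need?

§3.1 employees 43 > 34; processes customer payments for third parties → Operating Registration not required.
§3.2 employees 43 ≤ 62; processes customer payments for third parties → Annual Certificate required.
§3.3 employees 43 ≤ 114; does not provide live entertainment; offers overnight accommodation → Municipal Certificate not required.
§3.4 employees 43 ≤ 48 → Annual Authorization required.
§3.5 does not provide live entertainment → Annual Authorization exemption does not apply.
§3.6 does not provide live entertainment; employees 43 ≤ 65 → Entertainment Permit not required.
§3.7 does not provide live entertainment; offers overnight accommodation; employees 43 ≤ 92 → Municipal Permit not required.
§3.8 employees 43 ≤ 109; does not provide live entertainment; processes customer payments for third parties → Small Employer Permit not required.
§3.9 does not provide live entertainment → Entertainment Authorization not required.
§3.10 offers overnight accommodation → exempt from Annual Certificate.
§3.11 employees 43 ≥ 34; does not provide live entertainment → Commercial Permit not required.

Annual Authorization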